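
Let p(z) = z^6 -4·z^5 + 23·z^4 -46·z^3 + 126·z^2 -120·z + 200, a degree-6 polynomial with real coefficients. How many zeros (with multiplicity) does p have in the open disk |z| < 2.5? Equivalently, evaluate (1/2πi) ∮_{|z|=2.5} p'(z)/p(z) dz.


The zeros of p are: (1 + 3i), (1 - 3i), (0 + 2i), (0 - 2i), (1 + 2i), (1 - 2i).
Their magnitudes are: 3.162, 3.162, 2, 2, 2.236, 2.236.
Zeros with |z| < R = 2.5: (0 + 2i), (0 - 2i), (1 + 2i), (1 - 2i).
Count = 4.
By the argument principle, (1/2πi) ∮_{|z|=R} p'(z)/p(z) dz equals exactly this count.

Number of zeros inside |z| < 2.5: 4.


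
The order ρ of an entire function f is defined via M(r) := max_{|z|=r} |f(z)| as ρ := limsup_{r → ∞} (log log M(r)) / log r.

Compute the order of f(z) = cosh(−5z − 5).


cosh(w) is a linear combination of e^{iw} and e^{−iw} (or e^w, e^{−w} in the hyperbolic case), so |cosh(w)| ≤ e^{|w|}. With w = −5z − 5, |w| ≤ 5|z| + 5 = 5r + 5 on |z| = r, giving M(r) ≤ e^{5r + 5}, so ρ ≤ 1. On a suitable ray (z = it for sin/cos; z = t for sinh/cosh, t real → ∞), |cosh(−5z − 5)| grows like e^{5|t|}/2, so ρ ≥ 1. Hence ρ = 1.
Therefore ρ = 1.

Order ρ = 1.


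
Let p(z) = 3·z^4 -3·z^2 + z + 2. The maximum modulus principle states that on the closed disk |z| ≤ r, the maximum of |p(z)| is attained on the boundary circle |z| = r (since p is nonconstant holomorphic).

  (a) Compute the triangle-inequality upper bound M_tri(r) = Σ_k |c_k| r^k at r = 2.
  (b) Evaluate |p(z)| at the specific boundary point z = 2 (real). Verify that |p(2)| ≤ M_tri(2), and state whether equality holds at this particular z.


Coefficients: c_0 = 2, c_1 = 1, c_2 = -3, c_3 = 0, c_4 = 3. Radius r = 2.
Part (a). Triangle bound: M_tri(r) = Σ_k |c_k| r^k
  = |2|·2^0 + |1|·2^1 + |-3|·2^2 + |0|·2^3 + |3|·2^4
  = 2 + 2 + 12 + 0 + 48 = 64.
This bounds M(r) := max_{|z|=r} |p(z)| from above; equality holds iff all terms c_k z^k can be made to align in phase at a single z on |z|=r.
Part (b). At z = 2 (real, on the circle |z| = r):
  p(2) = (2)·2^0 + (1)·2^1 + (-3)·2^2 + (0)·2^3 + (3)·2^4 = 40.
  |p(2)| = 40.
Check: |p(2)| = 40 ≤ 64 = M_tri(2). ✓ Equality does not hold at z = 2 (the coefficients have mixed signs, so the terms do not all align in phase there).

M_tri(2) = 64; |p(2)| = 40; equality at z=2: no.


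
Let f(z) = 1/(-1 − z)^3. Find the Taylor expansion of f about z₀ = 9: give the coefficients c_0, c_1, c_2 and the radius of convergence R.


Let w = z − z₀, so z = z₀ + w.
Then -1 − z = -1 − (z₀ + w) = (-1 − z₀) − w = -10 − w.
f(z) = 1/(-10 − w)^3 = (1/(-10)^3) · (1 − w/(-10))^{−3}.
By the binomial series (1−u)^{−3} = Σ_{n≥0} C(n+2, 2) u^n for |u|<1, with u = w/(-10):
  c_n = C(n+2, 2) / (-10)^(n+3).
  c_0 = 1/(-10)^3 = -1/1000.
  c_1 = 3/(-10)^4 = 3/10000.
  c_2 = 6/(-10)^5 = -3/50000.
The series is valid for |w/d| < 1, i.e. |z − z₀| < |d|.
Radius of convergence: R = |-1 − z₀| = |-10| = 10 (distance from z₀ to the singularity z = -1).

c_0 = -1/1000, c_1 = 3/10000, c_2 = -3/50000; R = 10.


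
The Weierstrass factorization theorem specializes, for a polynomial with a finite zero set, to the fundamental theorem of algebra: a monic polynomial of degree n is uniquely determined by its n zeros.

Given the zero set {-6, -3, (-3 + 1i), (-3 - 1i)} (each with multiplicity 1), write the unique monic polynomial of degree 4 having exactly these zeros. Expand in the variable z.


The polynomial is p(z) = ∏_{α ∈ S} (z − α), where S = {-6, -3, (-3 + 1i), (-3 - 1i)}.
Expanding the product yields: p(z) = z^4 + 15·z^3 + 82·z^2 + 198·z + 180.
Note conjugate pairs combine to real quadratics: (z − (-3+1i))(z − (-3−1i)) = z² + 6z + 10.
The resulting polynomial has degree 4 and real coefficients as required.

p(z) = z^4 + 15·z^3 + 82·z^2 + 198·z + 180.


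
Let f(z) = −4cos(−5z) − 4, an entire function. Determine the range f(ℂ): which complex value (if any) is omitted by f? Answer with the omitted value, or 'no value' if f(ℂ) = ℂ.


Little Picard bounds the complement of f(ℂ) to at most one point.
cos is entire and surjective onto ℂ: for every w ∈ ℂ, cos(ζ) = w has a solution ζ ∈ ℂ (e.g., via the complex inverse arccos). With ζ = −5z this gives z = ζ/(-5). Then -4·cos(−5z) takes every value in -4·ℂ = ℂ, and adding -4 is a bijection of ℂ. So f is surjective and omits no value. (Note: only on the real line is cos bounded by [−1, 1].)

Omitted value: no value.


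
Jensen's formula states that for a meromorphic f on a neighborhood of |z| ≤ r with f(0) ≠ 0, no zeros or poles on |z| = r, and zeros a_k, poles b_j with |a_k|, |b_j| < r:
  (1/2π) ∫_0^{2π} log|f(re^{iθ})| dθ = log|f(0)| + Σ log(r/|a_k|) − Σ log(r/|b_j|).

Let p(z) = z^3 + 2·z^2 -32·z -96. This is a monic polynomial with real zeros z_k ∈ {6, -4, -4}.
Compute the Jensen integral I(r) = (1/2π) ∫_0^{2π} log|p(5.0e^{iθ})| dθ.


Zeros: -4, -4, 6; r = 5.0.
Inside |z| < r: -4, -4. Outside (|z| ≥ r): 6.
p(0) = -96, so log|p(0)| = log(96) = 4.5643.
Apply Jensen: I(r) = log|p(0)| + Σ_k log(r/|z_k|), summed over zeros inside |z| < r.
  log(r/|z_k|) for z_k = -4: log(5.0/4) = 0.2231
  log(r/|z_k|) for z_k = -4: log(5.0/4) = 0.2231
  Outside zeros (6) contribute nothing to the Jensen sum.
Sum over inside zeros: 0.4463.
I(r) = log|p(0)| + (inside sum) = 4.5643 + 0.4463 = 5.0106.
Note: since some zeros are outside |z| ≤ r, the simplified n·log(r) form does NOT apply — only the inside zeros contribute.

I(r) ≈ 5.0106.


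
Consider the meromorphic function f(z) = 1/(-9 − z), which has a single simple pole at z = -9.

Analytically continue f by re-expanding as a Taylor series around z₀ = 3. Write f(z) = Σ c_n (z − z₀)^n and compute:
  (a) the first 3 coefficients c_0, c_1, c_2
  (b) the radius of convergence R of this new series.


Let w = z − z₀, so z = z₀ + w.
Then -9 − z = -9 − (z₀ + w) = (-9 − z₀) − w = -12 − w.
f(z) = 1/(-12 − w) = (1/(-12)) · 1/(1 − w/(-12)) = Σ_{n≥0} w^n / (-12)^(n+1).
So c_n = 1/(-12)^(n+1):
  c_0 = 1/(-12)^1 = -1/12.
  c_1 = 1/(-12)^2 = 1/144.
  c_2 = 1/(-12)^3 = -1/1728.
The series is valid for |w/d| < 1, i.e. |z − z₀| < |d|.
Radius of convergence: R = |-9 − z₀| = |-12| = 12 (distance from z₀ to the singularity z = -9).

c_0 = -1/12, c_1 = 1/144, c_2 = -1/1728; R = 12.


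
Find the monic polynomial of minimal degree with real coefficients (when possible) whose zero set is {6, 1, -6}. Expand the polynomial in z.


The polynomial is p(z) = ∏_{α ∈ S} (z − α), where S = {6, 1, -6}.
Expanding the product yields: p(z) = z^3 -z^2 -36·z + 36.
The resulting polynomial has degree 3 and real coefficients as required.

p(z) = z^3 -z^2 -36·z + 36.


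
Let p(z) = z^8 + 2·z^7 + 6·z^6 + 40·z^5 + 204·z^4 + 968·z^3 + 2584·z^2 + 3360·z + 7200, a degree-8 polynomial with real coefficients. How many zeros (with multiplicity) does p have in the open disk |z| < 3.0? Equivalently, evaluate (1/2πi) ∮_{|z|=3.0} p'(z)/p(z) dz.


The zeros of p are: (3 + 3i), (3 - 3i), (0 + 2i), (0 - 2i), (-3 + 1i), (-3 - 1i), (-1 + 3i), (-1 - 3i).
Their magnitudes are: 4.243, 4.243, 2, 2, 3.162, 3.162, 3.162, 3.162.
Zeros with |z| < R = 3.0: (0 + 2i), (0 - 2i).
Count = 2.
By the argument principle, (1/2πi) ∮_{|z|=R} p'(z)/p(z) dz equals exactly this count.

Number of zeros inside |z| < 3.0: 2.


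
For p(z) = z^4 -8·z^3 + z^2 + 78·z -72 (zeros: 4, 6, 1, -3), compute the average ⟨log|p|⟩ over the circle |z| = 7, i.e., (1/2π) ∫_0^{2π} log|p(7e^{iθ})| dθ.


Zeros: -3, 1, 4, 6; r = 7.
Inside |z| < r: -3, 1, 4, 6. Outside (|z| ≥ r): ∅.
p(0) = -72, so log|p(0)| = log(72) = 4.2767.
Apply Jensen: I(r) = log|p(0)| + Σ_k log(r/|z_k|), summed over zeros inside |z| < r.
  log(r/|z_k|) for z_k = 4: log(7/4) = 0.5596
  log(r/|z_k|) for z_k = 6: log(7/6) = 0.1542
  log(r/|z_k|) for z_k = 1: log(7/1) = 1.9459
  log(r/|z_k|) for z_k = -3: log(7/3) = 0.8473
Sum over inside zeros: 3.5070.
I(r) = log|p(0)| + (inside sum) = 4.2767 + 3.5070 = 7.7836.
Closed form (all zeros inside, monic): I(r) = n·log(r) = 4·log(7) = 7.7836. ✓

I(r) ≈ 7.7836.


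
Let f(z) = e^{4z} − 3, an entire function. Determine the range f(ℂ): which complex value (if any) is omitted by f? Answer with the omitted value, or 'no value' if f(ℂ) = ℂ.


Little Picard bounds the complement of f(ℂ) to at most one point.
e^{4z} is never zero on ℂ, so 1·e^{4z} takes every value in ℂ ∖ {0}. Adding -3 shifts the range to ℂ ∖ {-3}. Thus f omits exactly the value -3.

Omitted value: -3.


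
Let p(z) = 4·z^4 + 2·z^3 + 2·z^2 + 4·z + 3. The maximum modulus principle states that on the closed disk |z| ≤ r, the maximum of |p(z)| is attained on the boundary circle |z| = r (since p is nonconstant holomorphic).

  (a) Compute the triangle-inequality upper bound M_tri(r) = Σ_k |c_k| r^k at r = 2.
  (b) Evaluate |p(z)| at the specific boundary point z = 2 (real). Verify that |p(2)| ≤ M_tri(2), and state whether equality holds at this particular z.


Coefficients: c_0 = 3, c_1 = 4, c_2 = 2, c_3 = 2, c_4 = 4. Radius r = 2.
Part (a). Triangle bound: M_tri(r) = Σ_k |c_k| r^k
  = |3|·2^0 + |4|·2^1 + |2|·2^2 + |2|·2^3 + |4|·2^4
  = 3 + 8 + 8 + 16 + 64 = 99.
This bounds M(r) := max_{|z|=r} |p(z)| from above; equality holds iff all terms c_k z^k can be made to align in phase at a single z on |z|=r.
Part (b). At z = 2 (real, on the circle |z| = r):
  p(2) = (3)·2^0 + (4)·2^1 + (2)·2^2 + (2)·2^3 + (4)·2^4 = 99.
  |p(2)| = 99.
Since all nonzero coefficients share the same sign, |p(2)| = 99 = M_tri(2); the triangle bound is attained at z = 2, so in fact M(r) = 99.

M_tri(2) = 99; |p(2)| = 99; equality at z=2: yes.


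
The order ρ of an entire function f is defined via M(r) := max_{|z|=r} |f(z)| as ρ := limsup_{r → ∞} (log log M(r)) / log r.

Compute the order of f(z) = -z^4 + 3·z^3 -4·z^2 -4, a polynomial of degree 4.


|f(z)| ≤ Σ|c_k|·r^k = O(r^4) as r → ∞. Polynomial growth is O(e^{r^ε}) for every ε > 0 (since r^4/e^{r^ε} → 0), so ρ ≤ ε for all ε > 0, i.e. ρ = 0. Every nonconstant polynomial has order 0.
Therefore ρ = 0.

Order ρ = 0.


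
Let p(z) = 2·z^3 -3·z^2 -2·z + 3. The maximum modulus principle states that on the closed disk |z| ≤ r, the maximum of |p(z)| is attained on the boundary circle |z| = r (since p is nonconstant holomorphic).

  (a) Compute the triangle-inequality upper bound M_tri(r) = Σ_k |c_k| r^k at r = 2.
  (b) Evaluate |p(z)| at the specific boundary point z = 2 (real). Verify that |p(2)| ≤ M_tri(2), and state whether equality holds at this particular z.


Coefficients: c_0 = 3, c_1 = -2, c_2 = -3, c_3 = 2. Radius r = 2.
Part (a). Triangle bound: M_tri(r) = Σ_k |c_k| r^k
  = |3|·2^0 + |-2|·2^1 + |-3|·2^2 + |2|·2^3
  = 3 + 4 + 12 + 16 = 35.
This bounds M(r) := max_{|z|=r} |p(z)| from above; equality holds iff all terms c_k z^k can be made to align in phase at a single z on |z|=r.
Part (b). At z = 2 (real, on the circle |z| = r):
  p(2) = (3)·2^0 + (-2)·2^1 + (-3)·2^2 + (2)·2^3 = 3.
  |p(2)| = 3.
Check: |p(2)| = 3 ≤ 35 = M_tri(2). ✓ Equality does not hold at z = 2 (the coefficients have mixed signs, so the terms do not all align in phase there).

M_tri(2) = 35; |p(2)| = 3; equality at z=2: no.


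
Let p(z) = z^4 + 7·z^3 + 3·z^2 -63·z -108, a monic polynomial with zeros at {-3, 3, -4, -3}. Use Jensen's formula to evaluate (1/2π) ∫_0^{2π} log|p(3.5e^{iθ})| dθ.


Zeros: -4, -3, -3, 3; r = 3.5.
Inside |z| < r: -3, -3, 3. Outside (|z| ≥ r): -4.
p(0) = -108, so log|p(0)| = log(108) = 4.6821.
Apply Jensen: I(r) = log|p(0)| + Σ_k log(r/|z_k|), summed over zeros inside |z| < r.
  log(r/|z_k|) for z_k = -3: log(3.5/3) = 0.1542
  log(r/|z_k|) for z_k = 3: log(3.5/3) = 0.1542
  log(r/|z_k|) for z_k = -3: log(3.5/3) = 0.1542
  Outside zeros (-4) contribute nothing to the Jensen sum.
Sum over inside zeros: 0.4625.
I(r) = log|p(0)| + (inside sum) = 4.6821 + 0.4625 = 5.1446.
Note: since some zeros are outside |z| ≤ r, the simplified n·log(r) form does NOT apply — only the inside zeros contribute.

I(r) ≈ 5.1446.


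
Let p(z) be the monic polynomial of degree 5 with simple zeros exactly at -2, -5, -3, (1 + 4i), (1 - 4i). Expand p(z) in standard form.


The polynomial is p(z) = ∏_{α ∈ S} (z − α), where S = {-2, -5, -3, (1 + 4i), (1 - 4i)}.
Expanding the product yields: p(z) = z^5 + 8·z^4 + 28·z^3 + 138·z^2 + 467·z + 510.
Note conjugate pairs combine to real quadratics: (z − (1+4i))(z − (1−4i)) = z² − 2z + 17.
The resulting polynomial has degree 5 and real coefficients as required.

p(z) = z^5 + 8·z^4 + 28·z^3 + 138·z^2 + 467·z + 510.


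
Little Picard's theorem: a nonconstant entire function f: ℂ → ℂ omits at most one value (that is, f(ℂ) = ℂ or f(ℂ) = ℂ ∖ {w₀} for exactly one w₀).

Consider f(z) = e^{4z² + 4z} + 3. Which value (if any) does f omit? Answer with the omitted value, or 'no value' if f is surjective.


Little Picard bounds the complement of f(ℂ) to at most one point.
The exponent g(z) = 4z² + 4z is a nonconstant polynomial, hence surjective onto ℂ. So e^{g(z)} takes every value in {e^w : w ∈ ℂ} = ℂ ∖ {0}. Adding 3 shifts the range to ℂ ∖ {3}. f omits exactly 3.

Omitted value: 3.


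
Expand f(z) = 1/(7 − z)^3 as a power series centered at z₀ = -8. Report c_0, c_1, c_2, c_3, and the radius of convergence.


Let w = z − z₀, so z = z₀ + w.
Then 7 − z = 7 − (z₀ + w) = (7 − z₀) − w = 15 − w.
f(z) = 1/(15 − w)^3 = (1/(15)^3) · (1 − w/(15))^{−3}.
By the binomial series (1−u)^{−3} = Σ_{n≥0} C(n+2, 2) u^n for |u|<1, with u = w/(15):
  c_n = C(n+2, 2) / (15)^(n+3).
  c_0 = 1/(15)^3 = 1/3375.
  c_1 = 3/(15)^4 = 1/16875.
  c_2 = 6/(15)^5 = 2/253125.
  c_3 = 10/(15)^6 = 2/2278125.
The series is valid for |w/d| < 1, i.e. |z − z₀| < |d|.
Radius of convergence: R = |7 − z₀| = |15| = 15 (distance from z₀ to the singularity z = 7).

c_0 = 1/3375, c_1 = 1/16875, c_2 = 2/253125, c_3 = 2/2278125; R = 15.


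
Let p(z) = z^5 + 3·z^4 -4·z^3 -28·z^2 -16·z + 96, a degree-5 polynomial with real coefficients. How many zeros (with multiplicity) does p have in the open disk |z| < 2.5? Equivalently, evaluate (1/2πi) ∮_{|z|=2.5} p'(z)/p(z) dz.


The zeros of p are: (-2 + 2i), (-2 - 2i), 2, 2, -3.
Their magnitudes are: 2.828, 2.828, 2, 2, 3.
Zeros with |z| < R = 2.5: 2, 2.
Count = 2.
By the argument principle, (1/2πi) ∮_{|z|=R} p'(z)/p(z) dz equals exactly this count.

Number of zeros inside |z| < 2.5: 2.


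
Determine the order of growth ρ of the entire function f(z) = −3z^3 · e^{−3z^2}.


M(r) = max_{|z|=r} |-3|·|z|^3·|e^{−3z^2}| = 3·r^3 · e^{3r^2} (the factors attain their maxima compatibly on |z|=r). Then log M(r) = log 3 + 3·log r + 3r^2, dominated by the last term, so log log M(r) ~ 2·log r. The polynomial factor -3z^3 contributes only a log r term and does not affect the order. ρ = 2.
Therefore ρ = 2.

Order ρ = 2.


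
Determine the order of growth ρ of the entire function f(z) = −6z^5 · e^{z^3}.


M(r) = max_{|z|=r} |-6|·|z|^5·|e^{z^3}| = 6·r^5 · e^{1r^3} (the factors attain their maxima compatibly on |z|=r). Then log M(r) = log 6 + 5·log r + 1r^3, dominated by the last term, so log log M(r) ~ 3·log r. The polynomial factor -6z^5 contributes only a log r term and does not affect the order. ρ = 3.
Therefore ρ = 3.

Order ρ = 3.


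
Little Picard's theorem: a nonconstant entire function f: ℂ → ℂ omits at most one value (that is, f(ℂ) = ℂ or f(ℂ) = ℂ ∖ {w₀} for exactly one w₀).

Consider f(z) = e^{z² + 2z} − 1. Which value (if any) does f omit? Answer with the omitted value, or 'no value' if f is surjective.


Little Picard bounds the complement of f(ℂ) to at most one point.
The exponent g(z) = z² + 2z is a nonconstant polynomial, hence surjective onto ℂ. So e^{g(z)} takes every value in {e^w : w ∈ ℂ} = ℂ ∖ {0}. Adding -1 shifts the range to ℂ ∖ {-1}. f omits exactly -1.

Omitted value: -1.


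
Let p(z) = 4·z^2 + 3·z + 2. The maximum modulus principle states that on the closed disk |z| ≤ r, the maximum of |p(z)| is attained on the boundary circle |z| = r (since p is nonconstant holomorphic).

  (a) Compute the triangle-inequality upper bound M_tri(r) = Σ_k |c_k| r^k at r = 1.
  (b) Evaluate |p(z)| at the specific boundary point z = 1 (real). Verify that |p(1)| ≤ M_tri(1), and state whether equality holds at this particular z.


Coefficients: c_0 = 2, c_1 = 3, c_2 = 4. Radius r = 1.
Part (a). Triangle bound: M_tri(r) = Σ_k |c_k| r^k
  = |2|·1^0 + |3|·1^1 + |4|·1^2
  = 2 + 3 + 4 = 9.
This bounds M(r) := max_{|z|=r} |p(z)| from above; equality holds iff all terms c_k z^k can be made to align in phase at a single z on |z|=r.
Part (b). At z = 1 (real, on the circle |z| = r):
  p(1) = (2)·1^0 + (3)·1^1 + (4)·1^2 = 9.
  |p(1)| = 9.
Since all nonzero coefficients share the same sign, |p(1)| = 9 = M_tri(1); the triangle bound is attained at z = 1, so in fact M(r) = 9.

M_tri(1) = 9; |p(1)| = 9; equality at z=1: yes.


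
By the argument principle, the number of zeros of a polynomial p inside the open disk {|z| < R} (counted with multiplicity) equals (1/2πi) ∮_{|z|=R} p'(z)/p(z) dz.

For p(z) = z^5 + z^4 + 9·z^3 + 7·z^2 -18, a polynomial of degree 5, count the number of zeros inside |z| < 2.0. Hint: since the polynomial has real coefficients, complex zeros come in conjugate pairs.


The zeros of p are: 1, (-1 + 1i), (-1 - 1i), (0 + 3i), (0 - 3i).
Their magnitudes are: 1, 1.414, 1.414, 3, 3.
Zeros with |z| < R = 2.0: 1, (-1 + 1i), (-1 - 1i).
Count = 3.
By the argument principle, (1/2πi) ∮_{|z|=R} p'(z)/p(z) dz equals exactly this count.

Number of zeros inside |z| < 2.0: 3.


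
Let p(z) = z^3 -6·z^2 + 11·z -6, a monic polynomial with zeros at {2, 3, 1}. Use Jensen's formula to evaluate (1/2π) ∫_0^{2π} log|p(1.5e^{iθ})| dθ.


Zeros: 1, 2, 3; r = 1.5.
Inside |z| < r: 1. Outside (|z| ≥ r): 2, 3.
p(0) = -6, so log|p(0)| = log(6) = 1.7918.
Apply Jensen: I(r) = log|p(0)| + Σ_k log(r/|z_k|), summed over zeros inside |z| < r.
  log(r/|z_k|) for z_k = 1: log(1.5/1) = 0.4055
  Outside zeros (2, 3) contribute nothing to the Jensen sum.
Sum over inside zeros: 0.4055.
I(r) = log|p(0)| + (inside sum) = 1.7918 + 0.4055 = 2.1972.
Note: since some zeros are outside |z| ≤ r, the simplified n·log(r) form does NOT apply — only the inside zeros contribute.

I(r) ≈ 2.1972.


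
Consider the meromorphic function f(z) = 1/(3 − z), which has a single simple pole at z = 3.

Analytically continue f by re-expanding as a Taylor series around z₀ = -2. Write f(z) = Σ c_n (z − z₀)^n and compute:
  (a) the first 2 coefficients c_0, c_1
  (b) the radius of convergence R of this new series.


Let w = z − z₀, so z = z₀ + w.
Then 3 − z = 3 − (z₀ + w) = (3 − z₀) − w = 5 − w.
f(z) = 1/(5 − w) = (1/(5)) · 1/(1 − w/(5)) = Σ_{n≥0} w^n / (5)^(n+1).
So c_n = 1/(5)^(n+1):
  c_0 = 1/(5)^1 = 1/5.
  c_1 = 1/(5)^2 = 1/25.
The series is valid for |w/d| < 1, i.e. |z − z₀| < |d|.
Radius of convergence: R = |3 − z₀| = |5| = 5 (distance from z₀ to the singularity z = 3).

c_0 = 1/5, c_1 = 1/25; R = 5.


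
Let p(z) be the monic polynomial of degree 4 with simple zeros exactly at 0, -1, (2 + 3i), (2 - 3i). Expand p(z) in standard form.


The polynomial is p(z) = ∏_{α ∈ S} (z − α), where S = {0, -1, (2 + 3i), (2 - 3i)}.
Expanding the product yields: p(z) = z^4 -3·z^3 + 9·z^2 + 13·z.
Note conjugate pairs combine to real quadratics: (z − (2+3i))(z − (2−3i)) = z² − 4z + 13.
The resulting polynomial has degree 4 and real coefficients as required.

p(z) = z^4 -3·z^3 + 9·z^2 + 13·z.


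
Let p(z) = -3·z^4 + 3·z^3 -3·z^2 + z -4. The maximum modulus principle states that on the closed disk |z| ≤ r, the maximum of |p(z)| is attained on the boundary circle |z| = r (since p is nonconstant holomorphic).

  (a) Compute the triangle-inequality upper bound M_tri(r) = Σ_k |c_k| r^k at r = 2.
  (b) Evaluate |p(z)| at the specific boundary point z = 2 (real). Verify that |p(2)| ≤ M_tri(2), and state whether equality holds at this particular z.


Coefficients: c_0 = -4, c_1 = 1, c_2 = -3, c_3 = 3, c_4 = -3. Radius r = 2.
Part (a). Triangle bound: M_tri(r) = Σ_k |c_k| r^k
  = |-4|·2^0 + |1|·2^1 + |-3|·2^2 + |3|·2^3 + |-3|·2^4
  = 4 + 2 + 12 + 24 + 48 = 90.
This bounds M(r) := max_{|z|=r} |p(z)| from above; equality holds iff all terms c_k z^k can be made to align in phase at a single z on |z|=r.
Part (b). At z = 2 (real, on the circle |z| = r):
  p(2) = (-4)·2^0 + (1)·2^1 + (-3)·2^2 + (3)·2^3 + (-3)·2^4 = -38.
  |p(2)| = 38.
Check: |p(2)| = 38 ≤ 90 = M_tri(2). ✓ Equality does not hold at z = 2 (the coefficients have mixed signs, so the terms do not all align in phase there).

M_tri(2) = 90; |p(2)| = 38; equality at z=2: no.


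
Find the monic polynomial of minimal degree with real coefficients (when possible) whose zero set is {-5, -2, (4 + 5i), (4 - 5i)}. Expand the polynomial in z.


The polynomial is p(z) = ∏_{α ∈ S} (z − α), where S = {-5, -2, (4 + 5i), (4 - 5i)}.
Expanding the product yields: p(z) = z^4 -z^3 -5·z^2 + 207·z + 410.
Note conjugate pairs combine to real quadratics: (z − (4+5i))(z − (4−5i)) = z² − 8z + 41.
The resulting polynomial has degree 4 and real coefficients as required.

p(z) = z^4 -z^3 -5·z^2 + 207·z + 410.


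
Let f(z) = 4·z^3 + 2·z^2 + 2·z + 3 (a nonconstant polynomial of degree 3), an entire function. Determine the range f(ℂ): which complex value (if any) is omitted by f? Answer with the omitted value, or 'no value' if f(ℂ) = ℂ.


Little Picard bounds the complement of f(ℂ) to at most one point.
For every w ∈ ℂ, the equation p(z) − w = 0 is a nonconstant polynomial in z and hence has at least one root by the fundamental theorem of algebra. So p is surjective onto ℂ, omitting no value.

Omitted value: no value.


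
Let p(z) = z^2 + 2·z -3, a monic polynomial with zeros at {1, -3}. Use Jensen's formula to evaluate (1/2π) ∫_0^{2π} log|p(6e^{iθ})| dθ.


Zeros: -3, 1; r = 6.
Inside |z| < r: -3, 1. Outside (|z| ≥ r): ∅.
p(0) = -3, so log|p(0)| = log(3) = 1.0986.
Apply Jensen: I(r) = log|p(0)| + Σ_k log(r/|z_k|), summed over zeros inside |z| < r.
  log(r/|z_k|) for z_k = 1: log(6/1) = 1.7918
  log(r/|z_k|) for z_k = -3: log(6/3) = 0.6931
Sum over inside zeros: 2.4849.
I(r) = log|p(0)| + (inside sum) = 1.0986 + 2.4849 = 3.5835.
Closed form (all zeros inside, monic): I(r) = n·log(r) = 2·log(6) = 3.5835. ✓

I(r) ≈ 3.5835.


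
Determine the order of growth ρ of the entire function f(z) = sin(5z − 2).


sin(w) is a linear combination of e^{iw} and e^{−iw} (or e^w, e^{−w} in the hyperbolic case), so |sin(w)| ≤ e^{|w|}. With w = 5z − 2, |w| ≤ 5|z| + 2 = 5r + 2 on |z| = r, giving M(r) ≤ e^{5r + 2}, so ρ ≤ 1. On a suitable ray (z = it for sin/cos; z = t for sinh/cosh, t real → ∞), |sin(5z − 2)| grows like e^{5|t|}/2, so ρ ≥ 1. Hence ρ = 1.
Therefore ρ = 1.

Order ρ = 1.


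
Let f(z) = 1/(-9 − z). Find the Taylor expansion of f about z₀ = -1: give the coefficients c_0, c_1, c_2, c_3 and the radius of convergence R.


Let w = z − z₀, so z = z₀ + w.
Then -9 − z = -9 − (z₀ + w) = (-9 − z₀) − w = -8 − w.
f(z) = 1/(-8 − w) = (1/(-8)) · 1/(1 − w/(-8)) = Σ_{n≥0} w^n / (-8)^(n+1).
So c_n = 1/(-8)^(n+1):
  c_0 = 1/(-8)^1 = -1/8.
  c_1 = 1/(-8)^2 = 1/64.
  c_2 = 1/(-8)^3 = -1/512.
  c_3 = 1/(-8)^4 = 1/4096.
The series is valid for |w/d| < 1, i.e. |z − z₀| < |d|.
Radius of convergence: R = |-9 − z₀| = |-8| = 8 (distance from z₀ to the singularity z = -9).

c_0 = -1/8, c_1 = 1/64, c_2 = -1/512, c_3 = 1/4096; R = 8.


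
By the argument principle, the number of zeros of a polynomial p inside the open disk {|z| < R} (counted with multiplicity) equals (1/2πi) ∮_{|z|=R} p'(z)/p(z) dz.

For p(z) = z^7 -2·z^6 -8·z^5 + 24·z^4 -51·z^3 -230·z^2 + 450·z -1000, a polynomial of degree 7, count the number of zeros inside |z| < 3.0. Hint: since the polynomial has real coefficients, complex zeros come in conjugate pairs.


The zeros of p are: (1 + 2i), (1 - 2i), 4, (-3 + 1i), (-3 - 1i), (1 + 2i), (1 - 2i).
Their magnitudes are: 2.236, 2.236, 4, 3.162, 3.162, 2.236, 2.236.
Zeros with |z| < R = 3.0: (1 + 2i), (1 - 2i), (1 + 2i), (1 - 2i).
Count = 4.
By the argument principle, (1/2πi) ∮_{|z|=R} p'(z)/p(z) dz equals exactly this count.

Number of zeros inside |z| < 3.0: 4.


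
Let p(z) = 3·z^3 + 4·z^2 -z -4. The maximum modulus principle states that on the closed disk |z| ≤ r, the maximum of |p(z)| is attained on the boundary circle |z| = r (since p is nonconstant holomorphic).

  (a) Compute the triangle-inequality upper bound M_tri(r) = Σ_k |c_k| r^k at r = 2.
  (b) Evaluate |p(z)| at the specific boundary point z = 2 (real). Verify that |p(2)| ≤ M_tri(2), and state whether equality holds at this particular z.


Coefficients: c_0 = -4, c_1 = -1, c_2 = 4, c_3 = 3. Radius r = 2.
Part (a). Triangle bound: M_tri(r) = Σ_k |c_k| r^k
  = |-4|·2^0 + |-1|·2^1 + |4|·2^2 + |3|·2^3
  = 4 + 2 + 16 + 24 = 46.
This bounds M(r) := max_{|z|=r} |p(z)| from above; equality holds iff all terms c_k z^k can be made to align in phase at a single z on |z|=r.
Part (b). At z = 2 (real, on the circle |z| = r):
  p(2) = (-4)·2^0 + (-1)·2^1 + (4)·2^2 + (3)·2^3 = 34.
  |p(2)| = 34.
Check: |p(2)| = 34 ≤ 46 = M_tri(2). ✓ Equality does not hold at z = 2 (the coefficients have mixed signs, so the terms do not all align in phase there).

M_tri(2) = 46; |p(2)| = 34; equality at z=2: no.


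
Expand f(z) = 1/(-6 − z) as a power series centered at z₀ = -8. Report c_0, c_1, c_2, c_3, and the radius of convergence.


Let w = z − z₀, so z = z₀ + w.
Then -6 − z = -6 − (z₀ + w) = (-6 − z₀) − w = 2 − w.
f(z) = 1/(2 − w) = (1/(2)) · 1/(1 − w/(2)) = Σ_{n≥0} w^n / (2)^(n+1).
So c_n = 1/(2)^(n+1):
  c_0 = 1/(2)^1 = 1/2.
  c_1 = 1/(2)^2 = 1/4.
  c_2 = 1/(2)^3 = 1/8.
  c_3 = 1/(2)^4 = 1/16.
The series is valid for |w/d| < 1, i.e. |z − z₀| < |d|.
Radius of convergence: R = |-6 − z₀| = |2| = 2 (distance from z₀ to the singularity z = -6).

c_0 = 1/2, c_1 = 1/4, c_2 = 1/8, c_3 = 1/16; R = 2.


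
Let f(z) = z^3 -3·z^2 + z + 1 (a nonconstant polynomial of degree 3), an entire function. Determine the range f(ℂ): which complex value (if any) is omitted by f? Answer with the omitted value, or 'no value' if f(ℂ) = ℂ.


Little Picard bounds the complement of f(ℂ) to at most one point.
For every w ∈ ℂ, the equation p(z) − w = 0 is a nonconstant polynomial in z and hence has at least one root by the fundamental theorem of algebra. So p is surjective onto ℂ, omitting no value.

Omitted value: no value.


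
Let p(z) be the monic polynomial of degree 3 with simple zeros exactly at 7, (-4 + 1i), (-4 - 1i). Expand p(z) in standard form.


The polynomial is p(z) = ∏_{α ∈ S} (z − α), where S = {7, (-4 + 1i), (-4 - 1i)}.
Expanding the product yields: p(z) = z^3 + z^2 -39·z -119.
Note conjugate pairs combine to real quadratics: (z − (-4+1i))(z − (-4−1i)) = z² + 8z + 17.
The resulting polynomial has degree 3 and real coefficients as required.

p(z) = z^3 + z^2 -39·z -119.


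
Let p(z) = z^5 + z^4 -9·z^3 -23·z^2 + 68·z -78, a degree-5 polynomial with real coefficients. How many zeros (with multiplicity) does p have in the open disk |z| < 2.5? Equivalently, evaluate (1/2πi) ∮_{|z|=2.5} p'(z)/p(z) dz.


The zeros of p are: 3, (-3 + 2i), (-3 - 2i), (1 + 1i), (1 - 1i).
Their magnitudes are: 3, 3.606, 3.606, 1.414, 1.414.
Zeros with |z| < R = 2.5: (1 + 1i), (1 - 1i).
Count = 2.
By the argument principle, (1/2πi) ∮_{|z|=R} p'(z)/p(z) dz equals exactly this count.

Number of zeros inside |z| < 2.5: 2.


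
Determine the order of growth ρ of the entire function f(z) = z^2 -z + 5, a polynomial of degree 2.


|f(z)| ≤ Σ|c_k|·r^k = O(r^2) as r → ∞. Polynomial growth is O(e^{r^ε}) for every ε > 0 (since r^2/e^{r^ε} → 0), so ρ ≤ ε for all ε > 0, i.e. ρ = 0. Every nonconstant polynomial has order 0.
Therefore ρ = 0.

Order ρ = 0.


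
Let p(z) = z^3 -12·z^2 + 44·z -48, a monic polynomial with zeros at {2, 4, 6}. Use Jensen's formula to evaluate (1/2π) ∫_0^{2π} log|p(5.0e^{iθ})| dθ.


Zeros: 2, 4, 6; r = 5.0.
Inside |z| < r: 2, 4. Outside (|z| ≥ r): 6.
p(0) = -48, so log|p(0)| = log(48) = 3.8712.
Apply Jensen: I(r) = log|p(0)| + Σ_k log(r/|z_k|), summed over zeros inside |z| < r.
  log(r/|z_k|) for z_k = 2: log(5.0/2) = 0.9163
  log(r/|z_k|) for z_k = 4: log(5.0/4) = 0.2231
  Outside zeros (6) contribute nothing to the Jensen sum.
Sum over inside zeros: 1.1394.
I(r) = log|p(0)| + (inside sum) = 3.8712 + 1.1394 = 5.0106.
Note: since some zeros are outside |z| ≤ r, the simplified n·log(r) form does NOT apply — only the inside zeros contribute.

I(r) ≈ 5.0106.


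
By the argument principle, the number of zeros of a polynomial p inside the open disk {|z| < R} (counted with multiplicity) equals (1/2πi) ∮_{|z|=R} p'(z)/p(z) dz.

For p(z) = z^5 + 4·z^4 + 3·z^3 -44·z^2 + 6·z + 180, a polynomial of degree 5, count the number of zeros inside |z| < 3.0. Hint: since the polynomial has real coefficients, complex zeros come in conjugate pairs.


The zeros of p are: (-3 + 3i), (-3 - 3i), -2, (2 + 1i), (2 - 1i).
Their magnitudes are: 4.243, 4.243, 2, 2.236, 2.236.
Zeros with |z| < R = 3.0: -2, (2 + 1i), (2 - 1i).
Count = 3.
By the argument principle, (1/2πi) ∮_{|z|=R} p'(z)/p(z) dz equals exactly this count.

Number of zeros inside |z| < 3.0: 3.


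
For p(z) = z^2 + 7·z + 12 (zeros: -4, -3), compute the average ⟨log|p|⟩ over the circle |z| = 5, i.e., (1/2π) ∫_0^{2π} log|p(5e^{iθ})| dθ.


Zeros: -4, -3; r = 5.
Inside |z| < r: -4, -3. Outside (|z| ≥ r): ∅.
p(0) = 12, so log|p(0)| = log(12) = 2.4849.
Apply Jensen: I(r) = log|p(0)| + Σ_k log(r/|z_k|), summed over zeros inside |z| < r.
  log(r/|z_k|) for z_k = -4: log(5/4) = 0.2231
  log(r/|z_k|) for z_k = -3: log(5/3) = 0.5108
Sum over inside zeros: 0.7340.
I(r) = log|p(0)| + (inside sum) = 2.4849 + 0.7340 = 3.2189.
Closed form (all zeros inside, monic): I(r) = n·log(r) = 2·log(5) = 3.2189. ✓

I(r) ≈ 3.2189.


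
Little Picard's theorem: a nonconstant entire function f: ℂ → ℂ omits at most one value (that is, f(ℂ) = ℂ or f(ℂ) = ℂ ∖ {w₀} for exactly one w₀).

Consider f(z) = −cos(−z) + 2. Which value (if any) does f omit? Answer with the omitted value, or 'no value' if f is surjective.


Little Picard bounds the complement of f(ℂ) to at most one point.
cos is entire and surjective onto ℂ: for every w ∈ ℂ, cos(ζ) = w has a solution ζ ∈ ℂ (e.g., via the complex inverse arccos). With ζ = −z this gives z = ζ/(-1). Then -1·cos(−z) takes every value in -1·ℂ = ℂ, and adding 2 is a bijection of ℂ. So f is surjective and omits no value. (Note: only on the real line is cos bounded by [−1, 1].)

Omitted value: no value.


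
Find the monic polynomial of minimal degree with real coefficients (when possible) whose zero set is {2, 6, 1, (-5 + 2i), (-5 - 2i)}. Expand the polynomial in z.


The polynomial is p(z) = ∏_{α ∈ S} (z − α), where S = {2, 6, 1, (-5 + 2i), (-5 - 2i)}.
Expanding the product yields: p(z) = z^5 + z^4 -41·z^3 -73·z^2 + 460·z -348.
Note conjugate pairs combine to real quadratics: (z − (-5+2i))(z − (-5−2i)) = z² + 10z + 29.
The resulting polynomial has degree 5 and real coefficients as required.

p(z) = z^5 + z^4 -41·z^3 -73·z^2 + 460·z -348.


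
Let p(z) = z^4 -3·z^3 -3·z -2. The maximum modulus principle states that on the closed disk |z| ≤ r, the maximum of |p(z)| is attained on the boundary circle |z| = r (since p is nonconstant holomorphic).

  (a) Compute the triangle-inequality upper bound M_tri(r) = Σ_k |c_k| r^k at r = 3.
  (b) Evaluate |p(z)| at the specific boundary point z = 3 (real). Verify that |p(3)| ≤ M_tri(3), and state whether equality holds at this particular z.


Coefficients: c_0 = -2, c_1 = -3, c_2 = 0, c_3 = -3, c_4 = 1. Radius r = 3.
Part (a). Triangle bound: M_tri(r) = Σ_k |c_k| r^k
  = |-2|·3^0 + |-3|·3^1 + |0|·3^2 + |-3|·3^3 + |1|·3^4
  = 2 + 9 + 0 + 81 + 81 = 173.
This bounds M(r) := max_{|z|=r} |p(z)| from above; equality holds iff all terms c_k z^k can be made to align in phase at a single z on |z|=r.
Part (b). At z = 3 (real, on the circle |z| = r):
  p(3) = (-2)·3^0 + (-3)·3^1 + (0)·3^2 + (-3)·3^3 + (1)·3^4 = -11.
  |p(3)| = 11.
Check: |p(3)| = 11 ≤ 173 = M_tri(3). ✓ Equality does not hold at z = 3 (the coefficients have mixed signs, so the terms do not all align in phase there).

M_tri(3) = 173; |p(3)| = 11; equality at z=3: no.


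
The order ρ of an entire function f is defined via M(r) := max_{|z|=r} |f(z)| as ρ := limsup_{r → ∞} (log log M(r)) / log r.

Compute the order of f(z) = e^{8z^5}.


|e^{8z^5}| = e^{Re(8·z^5) + 0} ≤ e^{8|z|^5 + 0} = e^{8r^5 + 0} on |z| = r, so ρ ≤ 5. Choosing z on |z|=r so that 8·z^5 is real positive (always possible by picking arg z appropriately) gives |f(z)| = e^{8r^5 + 0}, matching the bound. The additive constant 0 does not affect log log M(r) ~ 5·log r. Hence ρ = 5.
Therefore ρ = 5.

Order ρ = 5.


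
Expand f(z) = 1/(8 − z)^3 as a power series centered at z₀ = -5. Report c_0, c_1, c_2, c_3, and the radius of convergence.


Let w = z − z₀, so z = z₀ + w.
Then 8 − z = 8 − (z₀ + w) = (8 − z₀) − w = 13 − w.
f(z) = 1/(13 − w)^3 = (1/(13)^3) · (1 − w/(13))^{−3}.
By the binomial series (1−u)^{−3} = Σ_{n≥0} C(n+2, 2) u^n for |u|<1, with u = w/(13):
  c_n = C(n+2, 2) / (13)^(n+3).
  c_0 = 1/(13)^3 = 1/2197.
  c_1 = 3/(13)^4 = 3/28561.
  c_2 = 6/(13)^5 = 6/371293.
  c_3 = 10/(13)^6 = 10/4826809.
The series is valid for |w/d| < 1, i.e. |z − z₀| < |d|.
Radius of convergence: R = |8 − z₀| = |13| = 13 (distance from z₀ to the singularity z = 8).

c_0 = 1/2197, c_1 = 3/28561, c_2 = 6/371293, c_3 = 10/4826809; R = 13.


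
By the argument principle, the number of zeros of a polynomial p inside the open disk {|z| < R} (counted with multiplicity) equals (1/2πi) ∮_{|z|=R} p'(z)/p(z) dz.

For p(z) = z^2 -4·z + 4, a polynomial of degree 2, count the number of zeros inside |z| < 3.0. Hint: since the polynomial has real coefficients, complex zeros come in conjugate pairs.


The zeros of p are: 2, 2.
Their magnitudes are: 2, 2.
Zeros with |z| < R = 3.0: 2, 2.
Count = 2.
By the argument principle, (1/2πi) ∮_{|z|=R} p'(z)/p(z) dz equals exactly this count.

Number of zeros inside |z| < 3.0: 2.


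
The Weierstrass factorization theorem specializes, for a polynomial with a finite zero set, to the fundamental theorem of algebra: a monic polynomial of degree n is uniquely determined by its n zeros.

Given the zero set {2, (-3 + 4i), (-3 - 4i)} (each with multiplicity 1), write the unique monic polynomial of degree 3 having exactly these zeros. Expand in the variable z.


The polynomial is p(z) = ∏_{α ∈ S} (z − α), where S = {2, (-3 + 4i), (-3 - 4i)}.
Expanding the product yields: p(z) = z^3 + 4·z^2 + 13·z -50.
Note conjugate pairs combine to real quadratics: (z − (-3+4i))(z − (-3−4i)) = z² + 6z + 25.
The resulting polynomial has degree 3 and real coefficients as required.

p(z) = z^3 + 4·z^2 + 13·z -50.


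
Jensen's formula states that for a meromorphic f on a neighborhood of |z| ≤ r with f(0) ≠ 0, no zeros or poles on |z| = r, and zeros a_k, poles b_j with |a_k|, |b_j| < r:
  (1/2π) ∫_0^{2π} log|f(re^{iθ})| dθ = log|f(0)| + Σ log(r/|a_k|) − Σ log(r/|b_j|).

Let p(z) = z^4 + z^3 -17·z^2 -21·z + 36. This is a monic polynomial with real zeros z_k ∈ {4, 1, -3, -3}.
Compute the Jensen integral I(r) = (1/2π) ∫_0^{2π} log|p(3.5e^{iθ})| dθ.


Zeros: -3, -3, 1, 4; r = 3.5.
Inside |z| < r: -3, -3, 1. Outside (|z| ≥ r): 4.
p(0) = 36, so log|p(0)| = log(36) = 3.5835.
Apply Jensen: I(r) = log|p(0)| + Σ_k log(r/|z_k|), summed over zeros inside |z| < r.
  log(r/|z_k|) for z_k = 1: log(3.5/1) = 1.2528
  log(r/|z_k|) for z_k = -3: log(3.5/3) = 0.1542
  log(r/|z_k|) for z_k = -3: log(3.5/3) = 0.1542
  Outside zeros (4) contribute nothing to the Jensen sum.
Sum over inside zeros: 1.5611.
I(r) = log|p(0)| + (inside sum) = 3.5835 + 1.5611 = 5.1446.
Note: since some zeros are outside |z| ≤ r, the simplified n·log(r) form does NOT apply — only the inside zeros contribute.

I(r) ≈ 5.1446.


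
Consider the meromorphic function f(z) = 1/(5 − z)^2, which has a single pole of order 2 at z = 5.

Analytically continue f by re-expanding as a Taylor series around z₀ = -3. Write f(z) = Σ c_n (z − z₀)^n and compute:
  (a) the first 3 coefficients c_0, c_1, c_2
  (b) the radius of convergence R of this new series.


Let w = z − z₀, so z = z₀ + w.
Then 5 − z = 5 − (z₀ + w) = (5 − z₀) − w = 8 − w.
f(z) = 1/(8 − w)^2 = (1/(8)^2) · (1 − w/(8))^{−2}.
By the binomial series (1−u)^{−2} = Σ_{n≥0} C(n+1, 1) u^n for |u|<1, with u = w/(8):
  c_n = C(n+1, 1) / (8)^(n+2).
  c_0 = 1/(8)^2 = 1/64.
  c_1 = 2/(8)^3 = 1/256.
  c_2 = 3/(8)^4 = 3/4096.
The series is valid for |w/d| < 1, i.e. |z − z₀| < |d|.
Radius of convergence: R = |5 − z₀| = |8| = 8 (distance from z₀ to the singularity z = 5).

c_0 = 1/64, c_1 = 1/256, c_2 = 3/4096; R = 8.


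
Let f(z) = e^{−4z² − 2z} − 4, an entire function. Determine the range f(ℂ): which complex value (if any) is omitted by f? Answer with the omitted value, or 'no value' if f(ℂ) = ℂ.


Little Picard bounds the complement of f(ℂ) to at most one point.
The exponent g(z) = −4z² − 2z is a nonconstant polynomial, hence surjective onto ℂ. So e^{g(z)} takes every value in {e^w : w ∈ ℂ} = ℂ ∖ {0}. Adding -4 shifts the range to ℂ ∖ {-4}. f omits exactly -4.

Omitted value: -4.


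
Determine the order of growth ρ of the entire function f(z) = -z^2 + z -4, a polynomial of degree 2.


|f(z)| ≤ Σ|c_k|·r^k = O(r^2) as r → ∞. Polynomial growth is O(e^{r^ε}) for every ε > 0 (since r^2/e^{r^ε} → 0), so ρ ≤ ε for all ε > 0, i.e. ρ = 0. Every nonconstant polynomial has order 0.
Therefore ρ = 0.

Order ρ = 0.


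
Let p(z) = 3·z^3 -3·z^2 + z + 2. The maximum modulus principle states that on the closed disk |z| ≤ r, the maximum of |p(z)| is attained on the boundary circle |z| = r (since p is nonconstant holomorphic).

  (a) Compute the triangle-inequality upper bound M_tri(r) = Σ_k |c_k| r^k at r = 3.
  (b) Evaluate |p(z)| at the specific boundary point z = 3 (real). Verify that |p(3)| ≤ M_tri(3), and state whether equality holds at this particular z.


Coefficients: c_0 = 2, c_1 = 1, c_2 = -3, c_3 = 3. Radius r = 3.
Part (a). Triangle bound: M_tri(r) = Σ_k |c_k| r^k
  = |2|·3^0 + |1|·3^1 + |-3|·3^2 + |3|·3^3
  = 2 + 3 + 27 + 81 = 113.
This bounds M(r) := max_{|z|=r} |p(z)| from above; equality holds iff all terms c_k z^k can be made to align in phase at a single z on |z|=r.
Part (b). At z = 3 (real, on the circle |z| = r):
  p(3) = (2)·3^0 + (1)·3^1 + (-3)·3^2 + (3)·3^3 = 59.
  |p(3)| = 59.
Check: |p(3)| = 59 ≤ 113 = M_tri(3). ✓ Equality does not hold at z = 3 (the coefficients have mixed signs, so the terms do not all align in phase there).

M_tri(3) = 113; |p(3)| = 59; equality at z=3: no.


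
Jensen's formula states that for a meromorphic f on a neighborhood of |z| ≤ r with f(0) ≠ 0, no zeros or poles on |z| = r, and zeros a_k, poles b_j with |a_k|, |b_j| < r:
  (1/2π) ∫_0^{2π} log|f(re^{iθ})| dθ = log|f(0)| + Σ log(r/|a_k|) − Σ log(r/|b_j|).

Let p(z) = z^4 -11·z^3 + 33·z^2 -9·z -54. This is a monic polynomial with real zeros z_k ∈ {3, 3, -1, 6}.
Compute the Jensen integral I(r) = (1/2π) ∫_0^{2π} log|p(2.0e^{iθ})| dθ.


Zeros: -1, 3, 3, 6; r = 2.0.
Inside |z| < r: -1. Outside (|z| ≥ r): 3, 3, 6.
p(0) = -54, so log|p(0)| = log(54) = 3.9890.
Apply Jensen: I(r) = log|p(0)| + Σ_k log(r/|z_k|), summed over zeros inside |z| < r.
  log(r/|z_k|) for z_k = -1: log(2.0/1) = 0.6931
  Outside zeros (3, 3, 6) contribute nothing to the Jensen sum.
Sum over inside zeros: 0.6931.
I(r) = log|p(0)| + (inside sum) = 3.9890 + 0.6931 = 4.6821.
Note: since some zeros are outside |z| ≤ r, the simplified n·log(r) form does NOT apply — only the inside zeros contribute.

I(r) ≈ 4.6821.
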